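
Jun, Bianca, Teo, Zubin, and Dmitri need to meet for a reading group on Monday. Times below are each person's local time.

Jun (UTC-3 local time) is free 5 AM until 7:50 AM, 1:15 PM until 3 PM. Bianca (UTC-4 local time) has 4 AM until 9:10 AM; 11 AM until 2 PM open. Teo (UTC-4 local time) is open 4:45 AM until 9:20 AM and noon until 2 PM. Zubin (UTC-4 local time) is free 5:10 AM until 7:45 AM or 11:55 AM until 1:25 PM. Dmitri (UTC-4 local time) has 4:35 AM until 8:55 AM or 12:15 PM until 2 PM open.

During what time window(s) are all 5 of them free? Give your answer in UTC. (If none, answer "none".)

09:10-10:50, 16:15-17:25

Jun in UTC: 08:00-10:50, 16:15-18:00 (add 3h to convert from UTC-3).
Bianca in UTC: 08:00-13:10, 15:00-18:00 (add 4h to convert from UTC-4).
Teo in UTC: 08:45-13:20, 16:00-18:00 (add 4h to convert from UTC-4).
Zubin in UTC: 09:10-11:45, 15:55-17:25 (add 4h to convert from UTC-4).
Dmitri in UTC: 08:35-12:55, 16:15-18:00 (add 4h to convert from UTC-4).
Jun ∩ Bianca: 08:00-10:50, 16:15-18:00.
Jun ∩ Bianca ∩ Teo: 08:45-10:50, 16:15-18:00.
Jun ∩ Bianca ∩ Teo ∩ Zubin: 09:10-10:50, 16:15-17:25.
Jun ∩ Bianca ∩ Teo ∩ Zubin ∩ Dmitri: 09:10-10:50, 16:15-17:25.
So the common availability across everyone is 09:10-10:50, 16:15-17:25.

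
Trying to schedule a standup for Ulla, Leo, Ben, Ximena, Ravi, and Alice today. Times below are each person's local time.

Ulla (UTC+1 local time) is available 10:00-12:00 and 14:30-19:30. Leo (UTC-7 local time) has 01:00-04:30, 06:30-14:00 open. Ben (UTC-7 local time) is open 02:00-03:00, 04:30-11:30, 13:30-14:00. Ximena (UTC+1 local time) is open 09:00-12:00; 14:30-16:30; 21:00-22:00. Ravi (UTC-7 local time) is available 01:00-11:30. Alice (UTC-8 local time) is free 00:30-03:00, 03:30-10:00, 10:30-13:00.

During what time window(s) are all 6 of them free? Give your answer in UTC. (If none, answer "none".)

Ulla in UTC: 09:00-11:00, 13:30-18:30 (subtract 1h to convert from UTC+1).
Leo in UTC: 08:00-11:30, 13:30-21:00 (add 7h to convert from UTC-7).
Ben in UTC: 09:00-10:00, 11:30-18:30, 20:30-21:00 (add 7h to convert from UTC-7).
Ximena in UTC: 08:00-11:00, 13:30-15:30, 20:00-21:00 (subtract 1h to convert from UTC+1).
Ravi in UTC: 08:00-18:30 (add 7h to convert from UTC-7).
Alice in UTC: 08:30-11:00, 11:30-18:00, 18:30-21:00 (add 8h to convert from UTC-8).
Ulla ∩ Leo: 09:00-11:00, 13:30-18:30.
Ulla ∩ Leo ∩ Ben: 09:00-10:00, 13:30-18:30.
Ulla ∩ Leo ∩ Ben ∩ Ximena: 09:00-10:00, 13:30-15:30.
Ulla ∩ Leo ∩ Ben ∩ Ximena ∩ Ravi: 09:00-10:00, 13:30-15:30.
Ulla ∩ Leo ∩ Ben ∩ Ximena ∩ Ravi ∩ Alice: 09:00-10:00, 13:30-15:30.

09:00-10:00, 13:30-15:30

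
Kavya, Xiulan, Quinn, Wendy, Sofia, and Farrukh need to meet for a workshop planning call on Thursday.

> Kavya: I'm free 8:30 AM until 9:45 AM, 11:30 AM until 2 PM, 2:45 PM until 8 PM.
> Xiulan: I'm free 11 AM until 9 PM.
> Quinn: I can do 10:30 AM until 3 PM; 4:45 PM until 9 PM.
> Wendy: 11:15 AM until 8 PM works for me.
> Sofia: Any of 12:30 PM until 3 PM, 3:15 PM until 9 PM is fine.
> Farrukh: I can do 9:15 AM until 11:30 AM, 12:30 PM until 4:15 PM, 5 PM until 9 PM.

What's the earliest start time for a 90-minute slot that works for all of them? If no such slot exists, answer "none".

Kavya ∩ Xiulan: 11:30-14:00, 14:45-20:00.
Kavya ∩ Xiulan ∩ Quinn: 11:30-14:00, 14:45-15:00, 16:45-20:00.
Kavya ∩ Xiulan ∩ Quinn ∩ Wendy: 11:30-14:00, 14:45-15:00, 16:45-20:00.
Kavya ∩ Xiulan ∩ Quinn ∩ Wendy ∩ Sofia: 12:30-14:00, 14:45-15:00, 16:45-20:00.
Kavya ∩ Xiulan ∩ Quinn ∩ Wendy ∩ Sofia ∩ Farrukh: 12:30-14:00, 14:45-15:00, 17:00-20:00.
The first common window of at least 90 minutes is 12:30-14:00, so the earliest start is 12:30.

12:30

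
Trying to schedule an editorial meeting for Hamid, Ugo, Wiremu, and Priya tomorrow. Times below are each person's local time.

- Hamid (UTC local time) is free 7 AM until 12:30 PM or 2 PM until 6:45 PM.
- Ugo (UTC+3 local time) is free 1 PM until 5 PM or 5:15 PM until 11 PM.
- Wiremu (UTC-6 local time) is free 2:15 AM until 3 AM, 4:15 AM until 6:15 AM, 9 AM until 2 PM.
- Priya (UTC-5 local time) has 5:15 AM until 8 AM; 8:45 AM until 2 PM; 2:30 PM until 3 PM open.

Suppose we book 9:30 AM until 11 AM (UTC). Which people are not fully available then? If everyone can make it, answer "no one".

Hamid in UTC: 07:00-12:30, 14:00-18:45.
Ugo in UTC: 10:00-14:00, 14:15-20:00 (subtract 3h to convert from UTC+3).
Wiremu in UTC: 08:15-09:00, 10:15-12:15, 15:00-20:00 (add 6h to convert from UTC-6).
Priya in UTC: 10:15-13:00, 13:45-19:00, 19:30-20:00 (add 5h to convert from UTC-5).
Hamid: free for 09:30-11:00. Ugo: not fully free for 09:30-11:00. Wiremu: not fully free for 09:30-11:00. Priya: not fully free for 09:30-11:00.

Priya, Ugo, Wiremu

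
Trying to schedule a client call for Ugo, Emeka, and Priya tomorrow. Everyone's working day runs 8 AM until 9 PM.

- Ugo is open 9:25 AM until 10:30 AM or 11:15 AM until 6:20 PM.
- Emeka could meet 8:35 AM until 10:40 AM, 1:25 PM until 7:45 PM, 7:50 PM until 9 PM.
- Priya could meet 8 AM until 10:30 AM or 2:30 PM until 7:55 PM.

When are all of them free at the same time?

09:25-10:30, 14:30-18:20

Ugo ∩ Emeka: 09:25-10:30, 13:25-18:20.
Ugo ∩ Emeka ∩ Priya: 09:25-10:30, 14:30-18:20.
So the common availability across everyone is 09:25-10:30, 14:30-18:20.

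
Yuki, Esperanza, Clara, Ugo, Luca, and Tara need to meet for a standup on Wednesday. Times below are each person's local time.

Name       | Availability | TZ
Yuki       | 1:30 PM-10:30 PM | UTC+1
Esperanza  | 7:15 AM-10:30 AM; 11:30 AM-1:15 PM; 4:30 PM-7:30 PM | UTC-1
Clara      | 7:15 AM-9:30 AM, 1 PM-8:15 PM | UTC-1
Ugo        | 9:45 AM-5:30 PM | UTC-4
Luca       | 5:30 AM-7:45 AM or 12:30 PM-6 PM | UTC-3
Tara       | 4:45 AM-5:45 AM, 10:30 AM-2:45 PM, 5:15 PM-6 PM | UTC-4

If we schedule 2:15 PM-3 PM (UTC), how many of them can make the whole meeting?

3

Yuki in UTC: 12:30-21:30 (subtract 1h to convert from UTC+1).
Esperanza in UTC: 08:15-11:30, 12:30-14:15, 17:30-20:30 (add 1h to convert from UTC-1).
Clara in UTC: 08:15-10:30, 14:00-21:15 (add 1h to convert from UTC-1).
Ugo in UTC: 13:45-21:30 (add 4h to convert from UTC-4).
Luca in UTC: 08:30-10:45, 15:30-21:00 (add 3h to convert from UTC-3).
Tara in UTC: 08:45-09:45, 14:30-18:45, 21:15-22:00 (add 4h to convert from UTC-4).
Yuki, Clara, and Ugo can make the full 14:15-15:00 slot — that's 3.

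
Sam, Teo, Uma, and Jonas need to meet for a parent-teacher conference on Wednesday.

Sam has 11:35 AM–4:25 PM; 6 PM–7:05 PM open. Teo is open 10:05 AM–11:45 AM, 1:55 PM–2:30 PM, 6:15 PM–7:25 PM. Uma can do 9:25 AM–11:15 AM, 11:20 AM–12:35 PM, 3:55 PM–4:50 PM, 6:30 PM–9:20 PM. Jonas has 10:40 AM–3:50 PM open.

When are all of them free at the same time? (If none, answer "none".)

11:35-11:45

Sam ∩ Teo: 11:35-11:45, 13:55-14:30, 18:15-19:05.
Sam ∩ Teo ∩ Uma: 11:35-11:45, 18:30-19:05.
Sam ∩ Teo ∩ Uma ∩ Jonas: 11:35-11:45.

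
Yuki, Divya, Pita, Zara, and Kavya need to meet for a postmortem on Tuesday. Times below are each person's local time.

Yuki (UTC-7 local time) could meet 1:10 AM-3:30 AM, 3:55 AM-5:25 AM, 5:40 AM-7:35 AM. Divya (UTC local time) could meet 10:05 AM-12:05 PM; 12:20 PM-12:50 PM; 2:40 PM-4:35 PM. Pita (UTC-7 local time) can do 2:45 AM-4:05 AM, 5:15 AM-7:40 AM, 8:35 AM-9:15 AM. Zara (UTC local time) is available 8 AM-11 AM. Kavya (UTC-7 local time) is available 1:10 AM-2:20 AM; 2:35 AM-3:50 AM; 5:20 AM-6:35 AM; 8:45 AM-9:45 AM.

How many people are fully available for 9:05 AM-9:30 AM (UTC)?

Yuki in UTC: 08:10-10:30, 10:55-12:25, 12:40-14:35 (add 7h to convert from UTC-7).
Divya in UTC: 10:05-12:05, 12:20-12:50, 14:40-16:35.
Pita in UTC: 09:45-11:05, 12:15-14:40, 15:35-16:15 (add 7h to convert from UTC-7).
Zara in UTC: 08:00-11:00.
Kavya in UTC: 08:10-09:20, 09:35-10:50, 12:20-13:35, 15:45-16:45 (add 7h to convert from UTC-7).
Yuki and Zara can make the full 09:05-09:30 slot — that's 2.

2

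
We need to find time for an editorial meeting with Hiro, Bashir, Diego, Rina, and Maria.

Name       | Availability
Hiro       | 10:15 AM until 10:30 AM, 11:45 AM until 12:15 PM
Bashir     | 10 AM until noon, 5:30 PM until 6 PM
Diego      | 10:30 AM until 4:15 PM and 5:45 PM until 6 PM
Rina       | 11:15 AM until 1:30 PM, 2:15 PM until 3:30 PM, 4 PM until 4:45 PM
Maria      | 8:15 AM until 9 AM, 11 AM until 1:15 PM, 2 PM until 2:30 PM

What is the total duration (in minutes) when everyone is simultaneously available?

Hiro ∩ Bashir: 10:15-10:30, 11:45-12:00.
Hiro ∩ Bashir ∩ Diego: 11:45-12:00.
Hiro ∩ Bashir ∩ Diego ∩ Rina: 11:45-12:00.
Hiro ∩ Bashir ∩ Diego ∩ Rina ∩ Maria: 11:45-12:00.
That's a single block of 15 minutes.

15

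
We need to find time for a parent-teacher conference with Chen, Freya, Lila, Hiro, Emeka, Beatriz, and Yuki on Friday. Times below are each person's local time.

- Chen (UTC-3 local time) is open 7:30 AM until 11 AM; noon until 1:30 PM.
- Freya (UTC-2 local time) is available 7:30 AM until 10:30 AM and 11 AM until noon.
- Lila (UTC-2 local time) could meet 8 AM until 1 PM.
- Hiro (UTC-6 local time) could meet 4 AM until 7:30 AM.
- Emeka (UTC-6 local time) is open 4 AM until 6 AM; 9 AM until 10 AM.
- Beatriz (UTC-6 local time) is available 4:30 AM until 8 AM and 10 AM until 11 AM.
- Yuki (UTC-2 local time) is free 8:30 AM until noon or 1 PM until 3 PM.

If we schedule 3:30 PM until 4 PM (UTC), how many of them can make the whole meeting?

Chen in UTC: 10:30-14:00, 15:00-16:30 (add 3h to convert from UTC-3).
Freya in UTC: 09:30-12:30, 13:00-14:00 (add 2h to convert from UTC-2).
Lila in UTC: 10:00-15:00 (add 2h to convert from UTC-2).
Hiro in UTC: 10:00-13:30 (add 6h to convert from UTC-6).
Emeka in UTC: 10:00-12:00, 15:00-16:00 (add 6h to convert from UTC-6).
Beatriz in UTC: 10:30-14:00, 16:00-17:00 (add 6h to convert from UTC-6).
Yuki in UTC: 10:30-14:00, 15:00-17:00 (add 2h to convert from UTC-2).
Chen, Emeka, and Yuki can make the full 15:30-16:00 slot — that's 3.

3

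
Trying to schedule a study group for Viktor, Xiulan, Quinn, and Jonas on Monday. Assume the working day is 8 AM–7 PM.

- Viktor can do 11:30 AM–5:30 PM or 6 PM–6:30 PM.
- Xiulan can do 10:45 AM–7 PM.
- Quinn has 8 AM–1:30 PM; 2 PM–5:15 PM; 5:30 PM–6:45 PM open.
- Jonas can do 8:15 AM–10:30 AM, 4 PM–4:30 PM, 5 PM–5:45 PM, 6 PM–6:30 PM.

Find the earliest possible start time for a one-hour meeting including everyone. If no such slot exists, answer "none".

Viktor ∩ Xiulan: 11:30-17:30, 18:00-18:30.
Viktor ∩ Xiulan ∩ Quinn: 11:30-13:30, 14:00-17:15, 18:00-18:30.
Viktor ∩ Xiulan ∩ Quinn ∩ Jonas: 16:00-16:30, 17:00-17:15, 18:00-18:30.
No common window is at least 60 minutes long.

none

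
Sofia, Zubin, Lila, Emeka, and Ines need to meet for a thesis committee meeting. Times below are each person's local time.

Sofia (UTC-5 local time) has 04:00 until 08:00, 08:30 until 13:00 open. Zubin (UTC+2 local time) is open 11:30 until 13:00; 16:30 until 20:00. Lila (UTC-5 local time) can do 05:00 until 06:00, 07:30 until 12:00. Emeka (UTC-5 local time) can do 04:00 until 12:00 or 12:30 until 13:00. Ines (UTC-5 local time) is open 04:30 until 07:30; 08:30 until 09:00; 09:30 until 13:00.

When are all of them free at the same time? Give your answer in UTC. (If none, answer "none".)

Sofia in UTC: 09:00-13:00, 13:30-18:00 (add 5h to convert from UTC-5).
Zubin in UTC: 09:30-11:00, 14:30-18:00 (subtract 2h to convert from UTC+2).
Lila in UTC: 10:00-11:00, 12:30-17:00 (add 5h to convert from UTC-5).
Emeka in UTC: 09:00-17:00, 17:30-18:00 (add 5h to convert from UTC-5).
Ines in UTC: 09:30-12:30, 13:30-14:00, 14:30-18:00 (add 5h to convert from UTC-5).
Sofia ∩ Zubin: 09:30-11:00, 14:30-18:00.
Sofia ∩ Zubin ∩ Lila: 10:00-11:00, 14:30-17:00.
Sofia ∩ Zubin ∩ Lila ∩ Emeka: 10:00-11:00, 14:30-17:00.
Sofia ∩ Zubin ∩ Lila ∩ Emeka ∩ Ines: 10:00-11:00, 14:30-17:00.

10:00-11:00, 14:30-17:00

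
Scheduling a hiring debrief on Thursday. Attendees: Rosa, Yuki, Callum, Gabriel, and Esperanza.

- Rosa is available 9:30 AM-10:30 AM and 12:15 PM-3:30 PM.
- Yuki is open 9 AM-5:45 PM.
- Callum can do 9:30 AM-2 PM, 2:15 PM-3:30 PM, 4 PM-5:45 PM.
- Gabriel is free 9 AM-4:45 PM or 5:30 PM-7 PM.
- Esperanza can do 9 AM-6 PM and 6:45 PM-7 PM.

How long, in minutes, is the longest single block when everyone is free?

Rosa ∩ Yuki: 09:30-10:30, 12:15-15:30.
Rosa ∩ Yuki ∩ Callum: 09:30-10:30, 12:15-14:00, 14:15-15:30.
Rosa ∩ Yuki ∩ Callum ∩ Gabriel: 09:30-10:30, 12:15-14:00, 14:15-15:30.
Rosa ∩ Yuki ∩ Callum ∩ Gabriel ∩ Esperanza: 09:30-10:30, 12:15-14:00, 14:15-15:30.
The longest is 12:15-14:00 at 105 minutes.

105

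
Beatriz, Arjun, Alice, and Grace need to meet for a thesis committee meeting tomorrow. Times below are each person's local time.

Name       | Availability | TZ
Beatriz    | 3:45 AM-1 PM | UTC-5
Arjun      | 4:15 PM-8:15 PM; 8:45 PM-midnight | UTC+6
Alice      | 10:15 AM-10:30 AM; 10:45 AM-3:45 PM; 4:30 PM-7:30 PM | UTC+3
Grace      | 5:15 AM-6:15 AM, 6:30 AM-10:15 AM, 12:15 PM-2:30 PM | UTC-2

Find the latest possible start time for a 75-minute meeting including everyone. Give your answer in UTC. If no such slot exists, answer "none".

15:15

Beatriz in UTC: 08:45-18:00 (add 5h to convert from UTC-5).
Arjun in UTC: 10:15-14:15, 14:45-18:00 (subtract 6h to convert from UTC+6).
Alice in UTC: 07:15-07:30, 07:45-12:45, 13:30-16:30 (subtract 3h to convert from UTC+3).
Grace in UTC: 07:15-08:15, 08:30-12:15, 14:15-16:30 (add 2h to convert from UTC-2).
Beatriz ∩ Arjun: 10:15-14:15, 14:45-18:00.
Beatriz ∩ Arjun ∩ Alice: 10:15-12:45, 13:30-14:15, 14:45-16:30.
Beatriz ∩ Arjun ∩ Alice ∩ Grace: 10:15-12:15, 14:45-16:30.
The last common window of at least 75 minutes is 14:45-16:30; a 75-minute meeting can start as late as 15:15 and still end by 16:30.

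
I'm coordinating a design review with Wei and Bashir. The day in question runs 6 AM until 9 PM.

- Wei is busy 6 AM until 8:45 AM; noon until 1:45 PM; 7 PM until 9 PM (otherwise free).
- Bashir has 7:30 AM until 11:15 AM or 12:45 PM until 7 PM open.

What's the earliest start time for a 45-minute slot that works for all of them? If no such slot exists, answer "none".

08:45

Wei free: 08:45-12:00, 13:45-19:00 (invert busy blocks within the working day).
Bashir free: 07:30-11:15, 12:45-19:00.
Wei ∩ Bashir: 08:45-11:15, 13:45-19:00.
The first common window of at least 45 minutes is 08:45-11:15, so the earliest start is 08:45.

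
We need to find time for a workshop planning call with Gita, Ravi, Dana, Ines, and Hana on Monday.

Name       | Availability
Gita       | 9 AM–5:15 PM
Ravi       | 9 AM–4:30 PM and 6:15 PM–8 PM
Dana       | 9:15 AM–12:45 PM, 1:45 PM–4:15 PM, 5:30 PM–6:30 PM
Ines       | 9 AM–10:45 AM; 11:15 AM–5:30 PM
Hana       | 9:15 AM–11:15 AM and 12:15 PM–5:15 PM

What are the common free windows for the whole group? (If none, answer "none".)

09:15-10:45, 12:15-12:45, 13:45-16:15

Gita ∩ Ravi: 09:00-16:30.
Gita ∩ Ravi ∩ Dana: 09:15-12:45, 13:45-16:15.
Gita ∩ Ravi ∩ Dana ∩ Ines: 09:15-10:45, 11:15-12:45, 13:45-16:15.
Gita ∩ Ravi ∩ Dana ∩ Ines ∩ Hana: 09:15-10:45, 12:15-12:45, 13:45-16:15.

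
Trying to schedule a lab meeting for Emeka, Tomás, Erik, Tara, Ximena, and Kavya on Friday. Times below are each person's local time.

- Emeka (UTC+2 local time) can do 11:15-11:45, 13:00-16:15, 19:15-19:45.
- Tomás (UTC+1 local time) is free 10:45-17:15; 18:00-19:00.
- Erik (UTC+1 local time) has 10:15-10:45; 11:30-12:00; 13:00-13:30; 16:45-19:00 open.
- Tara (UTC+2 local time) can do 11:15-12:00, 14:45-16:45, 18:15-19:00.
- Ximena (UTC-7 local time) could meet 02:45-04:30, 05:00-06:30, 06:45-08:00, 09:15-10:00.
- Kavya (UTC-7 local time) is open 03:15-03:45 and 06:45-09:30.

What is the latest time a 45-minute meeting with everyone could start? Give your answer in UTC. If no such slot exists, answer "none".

Emeka in UTC: 09:15-09:45, 11:00-14:15, 17:15-17:45 (subtract 2h to convert from UTC+2).
Tomás in UTC: 09:45-16:15, 17:00-18:00 (subtract 1h to convert from UTC+1).
Erik in UTC: 09:15-09:45, 10:30-11:00, 12:00-12:30, 15:45-18:00 (subtract 1h to convert from UTC+1).
Tara in UTC: 09:15-10:00, 12:45-14:45, 16:15-17:00 (subtract 2h to convert from UTC+2).
Ximena in UTC: 09:45-11:30, 12:00-13:30, 13:45-15:00, 16:15-17:00 (add 7h to convert from UTC-7).
Kavya in UTC: 10:15-10:45, 13:45-16:30 (add 7h to convert from UTC-7).
Emeka ∩ Tomás: 11:00-14:15, 17:15-17:45.
Emeka ∩ Tomás ∩ Erik: 12:00-12:30, 17:15-17:45.
Emeka ∩ Tomás ∩ Erik ∩ Tara: ∅.
Emeka ∩ Tomás ∩ Erik ∩ Tara ∩ Ximena: ∅.
Emeka ∩ Tomás ∩ Erik ∩ Tara ∩ Ximena ∩ Kavya: ∅.
There is no time when everyone is free.
No common window is at least 45 minutes long.

none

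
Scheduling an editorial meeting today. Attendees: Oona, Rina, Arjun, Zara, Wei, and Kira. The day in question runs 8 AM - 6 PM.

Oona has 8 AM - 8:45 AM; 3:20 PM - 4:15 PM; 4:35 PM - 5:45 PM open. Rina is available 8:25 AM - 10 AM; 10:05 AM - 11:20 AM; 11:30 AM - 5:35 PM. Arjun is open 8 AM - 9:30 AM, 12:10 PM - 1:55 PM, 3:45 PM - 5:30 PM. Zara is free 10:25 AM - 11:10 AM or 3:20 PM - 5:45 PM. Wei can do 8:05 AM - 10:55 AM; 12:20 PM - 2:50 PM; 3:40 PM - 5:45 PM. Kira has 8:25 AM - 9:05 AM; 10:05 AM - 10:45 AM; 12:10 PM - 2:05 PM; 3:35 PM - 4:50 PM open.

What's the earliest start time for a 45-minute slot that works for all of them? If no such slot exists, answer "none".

Oona ∩ Rina: 08:25-08:45, 15:20-16:15, 16:35-17:35.
Oona ∩ Rina ∩ Arjun: 08:25-08:45, 15:45-16:15, 16:35-17:30.
Oona ∩ Rina ∩ Arjun ∩ Zara: 15:45-16:15, 16:35-17:30.
Oona ∩ Rina ∩ Arjun ∩ Zara ∩ Wei: 15:45-16:15, 16:35-17:30.
Oona ∩ Rina ∩ Arjun ∩ Zara ∩ Wei ∩ Kira: 15:45-16:15, 16:35-16:50.
So the common availability across everyone is 15:45-16:15, 16:35-16:50.
No common window is at least 45 minutes long.

none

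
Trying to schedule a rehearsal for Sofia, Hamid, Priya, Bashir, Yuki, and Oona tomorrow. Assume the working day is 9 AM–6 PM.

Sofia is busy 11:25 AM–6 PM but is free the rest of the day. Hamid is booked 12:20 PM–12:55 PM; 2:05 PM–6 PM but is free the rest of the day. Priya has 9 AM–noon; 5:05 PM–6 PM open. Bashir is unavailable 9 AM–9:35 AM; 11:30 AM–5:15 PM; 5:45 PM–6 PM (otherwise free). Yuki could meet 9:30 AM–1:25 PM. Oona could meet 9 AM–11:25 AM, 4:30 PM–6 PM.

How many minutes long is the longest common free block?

Sofia free: 09:00-11:25 (invert busy blocks within the working day).
Hamid free: 09:00-12:20, 12:55-14:05 (invert busy blocks within the working day).
Priya free: 09:00-12:00, 17:05-18:00.
Bashir free: 09:35-11:30, 17:15-17:45 (invert busy blocks within the working day).
Yuki free: 09:30-13:25.
Oona free: 09:00-11:25, 16:30-18:00.
Sofia ∩ Hamid: 09:00-11:25.
Sofia ∩ Hamid ∩ Priya: 09:00-11:25.
Sofia ∩ Hamid ∩ Priya ∩ Bashir: 09:35-11:25.
Sofia ∩ Hamid ∩ Priya ∩ Bashir ∩ Yuki: 09:35-11:25.
Sofia ∩ Hamid ∩ Priya ∩ Bashir ∩ Yuki ∩ Oona: 09:35-11:25.
Those are the intersection windows.
The longest is 09:35-11:25 at 110 minutes.

110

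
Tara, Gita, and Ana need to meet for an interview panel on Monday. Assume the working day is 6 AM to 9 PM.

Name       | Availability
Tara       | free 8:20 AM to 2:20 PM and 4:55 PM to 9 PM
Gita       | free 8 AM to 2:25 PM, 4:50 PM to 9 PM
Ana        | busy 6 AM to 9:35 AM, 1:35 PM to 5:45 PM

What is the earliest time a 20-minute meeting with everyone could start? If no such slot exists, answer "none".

Tara free: 08:20-14:20, 16:55-21:00.
Gita free: 08:00-14:25, 16:50-21:00.
Ana free: 09:35-13:35, 17:45-21:00 (invert busy blocks within the working day).
Tara ∩ Gita: 08:20-14:20, 16:55-21:00.
Tara ∩ Gita ∩ Ana: 09:35-13:35, 17:45-21:00.
Those are the intersection windows.
The first common window of at least 20 minutes is 09:35-13:35, so the earliest start is 09:35.

09:35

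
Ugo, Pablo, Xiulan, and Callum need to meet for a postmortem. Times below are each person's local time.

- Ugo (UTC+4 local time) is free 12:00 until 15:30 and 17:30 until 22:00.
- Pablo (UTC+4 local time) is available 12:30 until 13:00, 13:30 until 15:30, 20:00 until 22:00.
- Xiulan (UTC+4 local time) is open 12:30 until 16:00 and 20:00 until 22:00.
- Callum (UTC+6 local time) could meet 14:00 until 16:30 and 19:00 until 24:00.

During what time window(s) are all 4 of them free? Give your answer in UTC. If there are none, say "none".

08:30-09:00, 09:30-10:30, 16:00-18:00

Ugo in UTC: 08:00-11:30, 13:30-18:00 (subtract 4h to convert from UTC+4).
Pablo in UTC: 08:30-09:00, 09:30-11:30, 16:00-18:00 (subtract 4h to convert from UTC+4).
Xiulan in UTC: 08:30-12:00, 16:00-18:00 (subtract 4h to convert from UTC+4).
Callum in UTC: 08:00-10:30, 13:00-18:00 (subtract 6h to convert from UTC+6).
Ugo ∩ Pablo: 08:30-09:00, 09:30-11:30, 16:00-18:00.
Ugo ∩ Pablo ∩ Xiulan: 08:30-09:00, 09:30-11:30, 16:00-18:00.
Ugo ∩ Pablo ∩ Xiulan ∩ Callum: 08:30-09:00, 09:30-10:30, 16:00-18:00.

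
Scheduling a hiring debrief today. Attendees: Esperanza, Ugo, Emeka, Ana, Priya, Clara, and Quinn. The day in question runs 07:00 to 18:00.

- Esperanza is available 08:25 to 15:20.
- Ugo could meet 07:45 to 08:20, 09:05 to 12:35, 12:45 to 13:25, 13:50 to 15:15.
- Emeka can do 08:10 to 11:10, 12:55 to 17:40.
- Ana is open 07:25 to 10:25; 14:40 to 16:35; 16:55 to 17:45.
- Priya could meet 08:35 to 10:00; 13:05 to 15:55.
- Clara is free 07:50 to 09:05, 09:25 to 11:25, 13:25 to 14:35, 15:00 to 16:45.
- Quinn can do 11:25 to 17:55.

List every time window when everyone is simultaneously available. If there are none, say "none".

Esperanza ∩ Ugo: 09:05-12:35, 12:45-13:25, 13:50-15:15.
Esperanza ∩ Ugo ∩ Emeka: 09:05-11:10, 12:55-13:25, 13:50-15:15.
Esperanza ∩ Ugo ∩ Emeka ∩ Ana: 09:05-10:25, 14:40-15:15.
Esperanza ∩ Ugo ∩ Emeka ∩ Ana ∩ Priya: 09:05-10:00, 14:40-15:15.
Esperanza ∩ Ugo ∩ Emeka ∩ Ana ∩ Priya ∩ Clara: 09:25-10:00, 15:00-15:15.
Esperanza ∩ Ugo ∩ Emeka ∩ Ana ∩ Priya ∩ Clara ∩ Quinn: 15:00-15:15.

15:00-15:15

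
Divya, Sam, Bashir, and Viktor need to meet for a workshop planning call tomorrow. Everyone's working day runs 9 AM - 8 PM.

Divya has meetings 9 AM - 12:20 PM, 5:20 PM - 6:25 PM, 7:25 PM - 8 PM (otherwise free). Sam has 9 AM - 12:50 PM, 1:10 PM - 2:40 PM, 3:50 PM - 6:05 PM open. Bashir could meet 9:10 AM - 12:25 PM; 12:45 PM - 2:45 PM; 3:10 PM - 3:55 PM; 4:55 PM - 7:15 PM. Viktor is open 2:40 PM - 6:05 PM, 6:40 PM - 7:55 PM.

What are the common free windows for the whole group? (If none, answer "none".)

Divya free: 12:20-17:20, 18:25-19:25 (invert busy blocks within the working day).
Sam free: 09:00-12:50, 13:10-14:40, 15:50-18:05.
Bashir free: 09:10-12:25, 12:45-14:45, 15:10-15:55, 16:55-19:15.
Viktor free: 14:40-18:05, 18:40-19:55.
Divya ∩ Sam: 12:20-12:50, 13:10-14:40, 15:50-17:20.
Divya ∩ Sam ∩ Bashir: 12:20-12:25, 12:45-12:50, 13:10-14:40, 15:50-15:55, 16:55-17:20.
Divya ∩ Sam ∩ Bashir ∩ Viktor: 15:50-15:55, 16:55-17:20.
So the common availability across everyone is 15:50-15:55, 16:55-17:20.

15:50-15:55, 16:55-17:20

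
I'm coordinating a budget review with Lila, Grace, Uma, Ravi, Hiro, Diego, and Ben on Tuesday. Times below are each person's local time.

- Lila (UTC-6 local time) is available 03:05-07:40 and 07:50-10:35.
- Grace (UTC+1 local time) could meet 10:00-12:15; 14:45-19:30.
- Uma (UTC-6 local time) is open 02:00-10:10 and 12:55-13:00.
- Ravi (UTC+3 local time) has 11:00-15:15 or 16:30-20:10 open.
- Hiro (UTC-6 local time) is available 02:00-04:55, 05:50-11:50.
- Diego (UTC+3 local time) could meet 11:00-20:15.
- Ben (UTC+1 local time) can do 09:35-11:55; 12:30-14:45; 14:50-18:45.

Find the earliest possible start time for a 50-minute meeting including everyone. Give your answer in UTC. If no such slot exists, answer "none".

09:05

Lila in UTC: 09:05-13:40, 13:50-16:35 (add 6h to convert from UTC-6).
Grace in UTC: 09:00-11:15, 13:45-18:30 (subtract 1h to convert from UTC+1).
Uma in UTC: 08:00-16:10, 18:55-19:00 (add 6h to convert from UTC-6).
Ravi in UTC: 08:00-12:15, 13:30-17:10 (subtract 3h to convert from UTC+3).
Hiro in UTC: 08:00-10:55, 11:50-17:50 (add 6h to convert from UTC-6).
Diego in UTC: 08:00-17:15 (subtract 3h to convert from UTC+3).
Ben in UTC: 08:35-10:55, 11:30-13:45, 13:50-17:45 (subtract 1h to convert from UTC+1).
Lila ∩ Grace: 09:05-11:15, 13:50-16:35.
Lila ∩ Grace ∩ Uma: 09:05-11:15, 13:50-16:10.
Lila ∩ Grace ∩ Uma ∩ Ravi: 09:05-11:15, 13:50-16:10.
Lila ∩ Grace ∩ Uma ∩ Ravi ∩ Hiro: 09:05-10:55, 13:50-16:10.
Lila ∩ Grace ∩ Uma ∩ Ravi ∩ Hiro ∩ Diego: 09:05-10:55, 13:50-16:10.
Lila ∩ Grace ∩ Uma ∩ Ravi ∩ Hiro ∩ Diego ∩ Ben: 09:05-10:55, 13:50-16:10.
The first common window of at least 50 minutes is 09:05-10:55, so the earliest start is 09:05.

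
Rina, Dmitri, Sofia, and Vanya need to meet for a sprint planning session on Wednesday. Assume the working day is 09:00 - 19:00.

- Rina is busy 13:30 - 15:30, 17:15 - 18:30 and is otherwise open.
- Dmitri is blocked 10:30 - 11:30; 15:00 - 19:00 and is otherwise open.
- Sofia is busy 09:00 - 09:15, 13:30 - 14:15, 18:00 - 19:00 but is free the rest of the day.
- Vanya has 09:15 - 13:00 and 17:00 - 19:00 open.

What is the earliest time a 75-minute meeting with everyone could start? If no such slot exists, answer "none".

09:15

Rina free: 09:00-13:30, 15:30-17:15, 18:30-19:00 (invert busy blocks within the working day).
Dmitri free: 09:00-10:30, 11:30-15:00 (invert busy blocks within the working day).
Sofia free: 09:15-13:30, 14:15-18:00 (invert busy blocks within the working day).
Vanya free: 09:15-13:00, 17:00-19:00.
Rina ∩ Dmitri: 09:00-10:30, 11:30-13:30.
Rina ∩ Dmitri ∩ Sofia: 09:15-10:30, 11:30-13:30.
Rina ∩ Dmitri ∩ Sofia ∩ Vanya: 09:15-10:30, 11:30-13:00.
The first common window of at least 75 minutes is 09:15-10:30, so the earliest start is 09:15.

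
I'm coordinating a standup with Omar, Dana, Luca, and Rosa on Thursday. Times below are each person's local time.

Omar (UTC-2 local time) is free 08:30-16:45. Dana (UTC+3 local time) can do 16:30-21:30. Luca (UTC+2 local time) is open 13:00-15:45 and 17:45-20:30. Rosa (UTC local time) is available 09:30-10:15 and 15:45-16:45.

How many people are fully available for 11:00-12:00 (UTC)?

2

Omar in UTC: 10:30-18:45 (add 2h to convert from UTC-2).
Dana in UTC: 13:30-18:30 (subtract 3h to convert from UTC+3).
Luca in UTC: 11:00-13:45, 15:45-18:30 (subtract 2h to convert from UTC+2).
Rosa in UTC: 09:30-10:15, 15:45-16:45.
Omar and Luca can make the full 11:00-12:00 slot — that's 2.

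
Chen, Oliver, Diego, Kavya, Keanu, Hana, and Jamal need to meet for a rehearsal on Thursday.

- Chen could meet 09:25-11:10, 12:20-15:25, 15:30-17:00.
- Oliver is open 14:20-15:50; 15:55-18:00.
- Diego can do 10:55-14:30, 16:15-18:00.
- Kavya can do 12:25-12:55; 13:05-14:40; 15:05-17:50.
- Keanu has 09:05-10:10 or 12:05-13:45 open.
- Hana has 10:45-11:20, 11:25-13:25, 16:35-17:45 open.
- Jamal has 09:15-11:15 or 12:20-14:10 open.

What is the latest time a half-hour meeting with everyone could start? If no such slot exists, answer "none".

none

Chen ∩ Oliver: 14:20-15:25, 15:30-15:50, 15:55-17:00.
Chen ∩ Oliver ∩ Diego: 14:20-14:30, 16:15-17:00.
Chen ∩ Oliver ∩ Diego ∩ Kavya: 14:20-14:30, 16:15-17:00.
Chen ∩ Oliver ∩ Diego ∩ Kavya ∩ Keanu: ∅.
Chen ∩ Oliver ∩ Diego ∩ Kavya ∩ Keanu ∩ Hana: ∅.
Chen ∩ Oliver ∩ Diego ∩ Kavya ∩ Keanu ∩ Hana ∩ Jamal: ∅.
There is no time when everyone is free.
No common window is at least 30 minutes long.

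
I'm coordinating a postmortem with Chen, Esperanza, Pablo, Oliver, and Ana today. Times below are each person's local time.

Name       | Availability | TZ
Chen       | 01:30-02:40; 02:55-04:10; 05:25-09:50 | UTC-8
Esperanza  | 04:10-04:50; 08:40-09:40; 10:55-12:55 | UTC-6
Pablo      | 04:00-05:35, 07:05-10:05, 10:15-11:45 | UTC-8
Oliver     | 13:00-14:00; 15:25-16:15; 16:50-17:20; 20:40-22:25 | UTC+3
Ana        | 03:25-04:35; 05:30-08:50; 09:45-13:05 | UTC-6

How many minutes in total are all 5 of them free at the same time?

Chen in UTC: 09:30-10:40, 10:55-12:10, 13:25-17:50 (add 8h to convert from UTC-8).
Esperanza in UTC: 10:10-10:50, 14:40-15:40, 16:55-18:55 (add 6h to convert from UTC-6).
Pablo in UTC: 12:00-13:35, 15:05-18:05, 18:15-19:45 (add 8h to convert from UTC-8).
Oliver in UTC: 10:00-11:00, 12:25-13:15, 13:50-14:20, 17:40-19:25 (subtract 3h to convert from UTC+3).
Ana in UTC: 09:25-10:35, 11:30-14:50, 15:45-19:05 (add 6h to convert from UTC-6).
Chen ∩ Esperanza: 10:10-10:40, 14:40-15:40, 16:55-17:50.
Chen ∩ Esperanza ∩ Pablo: 15:05-15:40, 16:55-17:50.
Chen ∩ Esperanza ∩ Pablo ∩ Oliver: 17:40-17:50.
Chen ∩ Esperanza ∩ Pablo ∩ Oliver ∩ Ana: 17:40-17:50.
Those are the intersection windows.
That's a single block of 10 minutes.

10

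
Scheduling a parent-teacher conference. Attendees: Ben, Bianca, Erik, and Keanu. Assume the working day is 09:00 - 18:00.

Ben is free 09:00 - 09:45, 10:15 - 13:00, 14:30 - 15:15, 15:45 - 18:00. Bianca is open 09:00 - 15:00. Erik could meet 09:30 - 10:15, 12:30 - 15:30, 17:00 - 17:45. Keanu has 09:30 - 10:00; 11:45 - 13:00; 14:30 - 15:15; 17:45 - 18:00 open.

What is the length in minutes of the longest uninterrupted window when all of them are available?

30

Ben ∩ Bianca: 09:00-09:45, 10:15-13:00, 14:30-15:00.
Ben ∩ Bianca ∩ Erik: 09:30-09:45, 12:30-13:00, 14:30-15:00.
Ben ∩ Bianca ∩ Erik ∩ Keanu: 09:30-09:45, 12:30-13:00, 14:30-15:00.
The longest is 12:30-13:00 at 30 minutes.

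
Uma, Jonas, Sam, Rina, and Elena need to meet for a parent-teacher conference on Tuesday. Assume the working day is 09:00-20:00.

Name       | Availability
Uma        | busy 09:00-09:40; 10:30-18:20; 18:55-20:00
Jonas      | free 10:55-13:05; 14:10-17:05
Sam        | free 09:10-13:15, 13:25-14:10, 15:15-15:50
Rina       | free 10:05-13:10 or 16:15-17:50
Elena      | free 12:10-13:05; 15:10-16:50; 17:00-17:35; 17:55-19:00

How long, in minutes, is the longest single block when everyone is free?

Uma free: 09:40-10:30, 18:20-18:55 (invert busy blocks within the working day).
Jonas free: 10:55-13:05, 14:10-17:05.
Sam free: 09:10-13:15, 13:25-14:10, 15:15-15:50.
Rina free: 10:05-13:10, 16:15-17:50.
Elena free: 12:10-13:05, 15:10-16:50, 17:00-17:35, 17:55-19:00.
Uma ∩ Jonas: ∅.
Uma ∩ Jonas ∩ Sam: ∅.
Uma ∩ Jonas ∩ Sam ∩ Rina: ∅.
Uma ∩ Jonas ∩ Sam ∩ Rina ∩ Elena: ∅.
There is no time when everyone is free.
No common window exists, so the longest block is 0 minutes.

0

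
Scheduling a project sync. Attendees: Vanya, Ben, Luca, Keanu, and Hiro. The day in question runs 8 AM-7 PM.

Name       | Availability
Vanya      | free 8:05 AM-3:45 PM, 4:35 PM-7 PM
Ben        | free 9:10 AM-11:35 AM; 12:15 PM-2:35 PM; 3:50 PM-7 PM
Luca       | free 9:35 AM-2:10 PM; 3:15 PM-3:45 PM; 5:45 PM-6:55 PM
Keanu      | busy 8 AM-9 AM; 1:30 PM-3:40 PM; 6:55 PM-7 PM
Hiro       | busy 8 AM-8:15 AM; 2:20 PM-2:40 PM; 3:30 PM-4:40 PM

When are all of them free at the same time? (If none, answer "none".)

Vanya free: 08:05-15:45, 16:35-19:00.
Ben free: 09:10-11:35, 12:15-14:35, 15:50-19:00.
Luca free: 09:35-14:10, 15:15-15:45, 17:45-18:55.
Keanu free: 09:00-13:30, 15:40-18:55 (invert busy blocks within the working day).
Hiro free: 08:15-14:20, 14:40-15:30, 16:40-19:00 (invert busy blocks within the working day).
Vanya ∩ Ben: 09:10-11:35, 12:15-14:35, 16:35-19:00.
Vanya ∩ Ben ∩ Luca: 09:35-11:35, 12:15-14:10, 17:45-18:55.
Vanya ∩ Ben ∩ Luca ∩ Keanu: 09:35-11:35, 12:15-13:30, 17:45-18:55.
Vanya ∩ Ben ∩ Luca ∩ Keanu ∩ Hiro: 09:35-11:35, 12:15-13:30, 17:45-18:55.

09:35-11:35, 12:15-13:30, 17:45-18:55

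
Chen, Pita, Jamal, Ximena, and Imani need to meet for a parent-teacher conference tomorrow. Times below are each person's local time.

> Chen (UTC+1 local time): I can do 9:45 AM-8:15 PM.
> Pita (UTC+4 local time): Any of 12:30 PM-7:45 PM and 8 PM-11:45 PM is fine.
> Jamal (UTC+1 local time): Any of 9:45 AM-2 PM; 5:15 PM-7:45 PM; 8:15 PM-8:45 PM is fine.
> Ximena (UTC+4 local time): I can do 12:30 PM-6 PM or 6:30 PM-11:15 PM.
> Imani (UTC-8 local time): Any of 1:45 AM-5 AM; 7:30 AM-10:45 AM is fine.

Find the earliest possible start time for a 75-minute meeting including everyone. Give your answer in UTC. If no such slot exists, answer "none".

Chen in UTC: 08:45-19:15 (subtract 1h to convert from UTC+1).
Pita in UTC: 08:30-15:45, 16:00-19:45 (subtract 4h to convert from UTC+4).
Jamal in UTC: 08:45-13:00, 16:15-18:45, 19:15-19:45 (subtract 1h to convert from UTC+1).
Ximena in UTC: 08:30-14:00, 14:30-19:15 (subtract 4h to convert from UTC+4).
Imani in UTC: 09:45-13:00, 15:30-18:45 (add 8h to convert from UTC-8).
Chen ∩ Pita: 08:45-15:45, 16:00-19:15.
Chen ∩ Pita ∩ Jamal: 08:45-13:00, 16:15-18:45.
Chen ∩ Pita ∩ Jamal ∩ Ximena: 08:45-13:00, 16:15-18:45.
Chen ∩ Pita ∩ Jamal ∩ Ximena ∩ Imani: 09:45-13:00, 16:15-18:45.
The first common window of at least 75 minutes is 09:45-13:00, so the earliest start is 09:45.

09:45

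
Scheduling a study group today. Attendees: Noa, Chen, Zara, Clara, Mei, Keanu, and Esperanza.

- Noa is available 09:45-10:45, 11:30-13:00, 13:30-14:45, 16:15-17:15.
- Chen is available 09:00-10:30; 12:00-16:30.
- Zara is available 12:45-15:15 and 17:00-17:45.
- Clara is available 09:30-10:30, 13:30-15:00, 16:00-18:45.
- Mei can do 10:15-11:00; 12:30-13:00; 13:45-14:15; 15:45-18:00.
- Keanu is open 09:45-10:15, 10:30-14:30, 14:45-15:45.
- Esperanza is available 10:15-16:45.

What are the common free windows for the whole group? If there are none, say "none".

Noa ∩ Chen: 09:45-10:30, 12:00-13:00, 13:30-14:45, 16:15-16:30.
Noa ∩ Chen ∩ Zara: 12:45-13:00, 13:30-14:45.
Noa ∩ Chen ∩ Zara ∩ Clara: 13:30-14:45.
Noa ∩ Chen ∩ Zara ∩ Clara ∩ Mei: 13:45-14:15.
Noa ∩ Chen ∩ Zara ∩ Clara ∩ Mei ∩ Keanu: 13:45-14:15.
Noa ∩ Chen ∩ Zara ∩ Clara ∩ Mei ∩ Keanu ∩ Esperanza: 13:45-14:15.

13:45-14:15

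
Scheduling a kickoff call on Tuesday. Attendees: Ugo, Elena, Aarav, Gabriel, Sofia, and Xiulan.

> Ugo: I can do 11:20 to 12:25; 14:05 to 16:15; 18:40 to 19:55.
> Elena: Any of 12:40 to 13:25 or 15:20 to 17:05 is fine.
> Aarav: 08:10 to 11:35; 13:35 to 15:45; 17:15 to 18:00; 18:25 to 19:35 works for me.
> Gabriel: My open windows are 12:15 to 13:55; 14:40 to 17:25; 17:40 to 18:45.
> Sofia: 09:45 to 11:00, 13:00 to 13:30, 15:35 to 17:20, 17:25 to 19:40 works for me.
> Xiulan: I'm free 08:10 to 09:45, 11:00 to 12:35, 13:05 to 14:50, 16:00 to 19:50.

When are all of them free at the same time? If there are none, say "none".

none

Ugo ∩ Elena: 15:20-16:15.
Ugo ∩ Elena ∩ Aarav: 15:20-15:45.
Ugo ∩ Elena ∩ Aarav ∩ Gabriel: 15:20-15:45.
Ugo ∩ Elena ∩ Aarav ∩ Gabriel ∩ Sofia: 15:35-15:45.
Ugo ∩ Elena ∩ Aarav ∩ Gabriel ∩ Sofia ∩ Xiulan: ∅.
There is no time when everyone is free.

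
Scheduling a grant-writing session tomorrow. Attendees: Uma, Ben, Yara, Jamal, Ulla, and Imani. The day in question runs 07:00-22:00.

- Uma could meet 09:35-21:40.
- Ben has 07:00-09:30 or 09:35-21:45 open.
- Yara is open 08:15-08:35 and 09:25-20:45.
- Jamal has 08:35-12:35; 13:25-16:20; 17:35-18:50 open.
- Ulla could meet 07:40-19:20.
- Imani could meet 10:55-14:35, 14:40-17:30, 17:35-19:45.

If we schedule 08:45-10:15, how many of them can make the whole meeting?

Jamal and Ulla can make the full 08:45-10:15 slot — that's 2.

2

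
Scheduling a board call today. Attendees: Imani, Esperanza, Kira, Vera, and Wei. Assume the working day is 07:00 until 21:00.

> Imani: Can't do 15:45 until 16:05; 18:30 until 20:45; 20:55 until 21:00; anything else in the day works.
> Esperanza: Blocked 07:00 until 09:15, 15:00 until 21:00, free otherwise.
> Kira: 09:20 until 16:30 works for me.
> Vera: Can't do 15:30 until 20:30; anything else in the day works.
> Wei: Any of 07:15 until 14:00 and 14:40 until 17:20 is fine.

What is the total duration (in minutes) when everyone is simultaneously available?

300

Imani free: 07:00-15:45, 16:05-18:30, 20:45-20:55 (invert busy blocks within the working day).
Esperanza free: 09:15-15:00 (invert busy blocks within the working day).
Kira free: 09:20-16:30.
Vera free: 07:00-15:30, 20:30-21:00 (invert busy blocks within the working day).
Wei free: 07:15-14:00, 14:40-17:20.
Imani ∩ Esperanza: 09:15-15:00.
Imani ∩ Esperanza ∩ Kira: 09:20-15:00.
Imani ∩ Esperanza ∩ Kira ∩ Vera: 09:20-15:00.
Imani ∩ Esperanza ∩ Kira ∩ Vera ∩ Wei: 09:20-14:00, 14:40-15:00.
Summing the common windows: 280 + 20 = 300 minutes.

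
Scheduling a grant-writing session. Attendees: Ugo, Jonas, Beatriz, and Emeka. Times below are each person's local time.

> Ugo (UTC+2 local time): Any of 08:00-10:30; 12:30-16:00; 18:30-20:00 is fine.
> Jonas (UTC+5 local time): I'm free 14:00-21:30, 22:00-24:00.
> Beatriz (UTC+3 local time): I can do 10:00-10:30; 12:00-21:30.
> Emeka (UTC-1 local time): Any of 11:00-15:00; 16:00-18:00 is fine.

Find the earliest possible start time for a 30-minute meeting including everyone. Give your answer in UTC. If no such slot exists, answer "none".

Ugo in UTC: 06:00-08:30, 10:30-14:00, 16:30-18:00 (subtract 2h to convert from UTC+2).
Jonas in UTC: 09:00-16:30, 17:00-19:00 (subtract 5h to convert from UTC+5).
Beatriz in UTC: 07:00-07:30, 09:00-18:30 (subtract 3h to convert from UTC+3).
Emeka in UTC: 12:00-16:00, 17:00-19:00 (add 1h to convert from UTC-1).
Ugo ∩ Jonas: 10:30-14:00, 17:00-18:00.
Ugo ∩ Jonas ∩ Beatriz: 10:30-14:00, 17:00-18:00.
Ugo ∩ Jonas ∩ Beatriz ∩ Emeka: 12:00-14:00, 17:00-18:00.
The first common window of at least 30 minutes is 12:00-14:00, so the earliest start is 12:00.

12:00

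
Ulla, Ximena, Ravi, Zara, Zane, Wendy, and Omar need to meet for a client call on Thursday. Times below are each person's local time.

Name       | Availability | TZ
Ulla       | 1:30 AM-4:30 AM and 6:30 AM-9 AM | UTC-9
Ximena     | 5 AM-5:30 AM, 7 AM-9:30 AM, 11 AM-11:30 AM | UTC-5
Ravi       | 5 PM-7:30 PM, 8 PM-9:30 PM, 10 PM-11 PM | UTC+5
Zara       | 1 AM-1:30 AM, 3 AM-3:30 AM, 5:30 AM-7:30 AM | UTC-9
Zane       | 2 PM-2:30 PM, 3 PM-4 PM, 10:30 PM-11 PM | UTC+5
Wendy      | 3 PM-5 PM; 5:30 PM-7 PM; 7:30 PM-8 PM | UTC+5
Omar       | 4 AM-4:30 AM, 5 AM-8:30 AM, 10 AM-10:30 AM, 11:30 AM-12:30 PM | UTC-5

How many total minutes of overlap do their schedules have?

Ulla in UTC: 10:30-13:30, 15:30-18:00 (add 9h to convert from UTC-9).
Ximena in UTC: 10:00-10:30, 12:00-14:30, 16:00-16:30 (add 5h to convert from UTC-5).
Ravi in UTC: 12:00-14:30, 15:00-16:30, 17:00-18:00 (subtract 5h to convert from UTC+5).
Zara in UTC: 10:00-10:30, 12:00-12:30, 14:30-16:30 (add 9h to convert from UTC-9).
Zane in UTC: 09:00-09:30, 10:00-11:00, 17:30-18:00 (subtract 5h to convert from UTC+5).
Wendy in UTC: 10:00-12:00, 12:30-14:00, 14:30-15:00 (subtract 5h to convert from UTC+5).
Omar in UTC: 09:00-09:30, 10:00-13:30, 15:00-15:30, 16:30-17:30 (add 5h to convert from UTC-5).
Ulla ∩ Ximena: 12:00-13:30, 16:00-16:30.
Ulla ∩ Ximena ∩ Ravi: 12:00-13:30, 16:00-16:30.
Ulla ∩ Ximena ∩ Ravi ∩ Zara: 12:00-12:30, 16:00-16:30.
Ulla ∩ Ximena ∩ Ravi ∩ Zara ∩ Zane: ∅.
Ulla ∩ Ximena ∩ Ravi ∩ Zara ∩ Zane ∩ Wendy: ∅.
Ulla ∩ Ximena ∩ Ravi ∩ Zara ∩ Zane ∩ Wendy ∩ Omar: ∅.
There is no time when everyone is free.
There is no common window, so the total is 0 minutes.

0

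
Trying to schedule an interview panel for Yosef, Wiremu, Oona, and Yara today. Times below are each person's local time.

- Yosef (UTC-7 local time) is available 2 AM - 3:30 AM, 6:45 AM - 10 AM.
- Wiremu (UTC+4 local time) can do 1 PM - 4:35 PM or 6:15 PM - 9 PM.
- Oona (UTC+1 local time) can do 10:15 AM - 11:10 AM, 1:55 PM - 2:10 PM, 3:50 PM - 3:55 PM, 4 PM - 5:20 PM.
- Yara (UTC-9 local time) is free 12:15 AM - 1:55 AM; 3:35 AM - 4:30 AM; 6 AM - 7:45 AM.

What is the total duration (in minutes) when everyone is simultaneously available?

Yosef in UTC: 09:00-10:30, 13:45-17:00 (add 7h to convert from UTC-7).
Wiremu in UTC: 09:00-12:35, 14:15-17:00 (subtract 4h to convert from UTC+4).
Oona in UTC: 09:15-10:10, 12:55-13:10, 14:50-14:55, 15:00-16:20 (subtract 1h to convert from UTC+1).
Yara in UTC: 09:15-10:55, 12:35-13:30, 15:00-16:45 (add 9h to convert from UTC-9).
Yosef ∩ Wiremu: 09:00-10:30, 14:15-17:00.
Yosef ∩ Wiremu ∩ Oona: 09:15-10:10, 14:50-14:55, 15:00-16:20.
Yosef ∩ Wiremu ∩ Oona ∩ Yara: 09:15-10:10, 15:00-16:20.
Summing the common windows: 55 + 80 = 135 minutes.

135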